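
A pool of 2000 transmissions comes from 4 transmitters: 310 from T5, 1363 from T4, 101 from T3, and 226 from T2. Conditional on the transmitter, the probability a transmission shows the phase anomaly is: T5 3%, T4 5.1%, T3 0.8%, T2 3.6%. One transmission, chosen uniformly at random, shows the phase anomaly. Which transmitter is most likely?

By Bayes' rule, posterior ∝ prior × likelihood:
  T5: 0.155 × 0.03 = 0.00465
  T4: 0.6815 × 0.051 = 0.0347565
  T3: 0.0505 × 0.008 = 0.000404
  T2: 0.113 × 0.036 = 0.004068
Total = 0.0438785.
Largest term belongs to T4, so T4 is most probable.

T4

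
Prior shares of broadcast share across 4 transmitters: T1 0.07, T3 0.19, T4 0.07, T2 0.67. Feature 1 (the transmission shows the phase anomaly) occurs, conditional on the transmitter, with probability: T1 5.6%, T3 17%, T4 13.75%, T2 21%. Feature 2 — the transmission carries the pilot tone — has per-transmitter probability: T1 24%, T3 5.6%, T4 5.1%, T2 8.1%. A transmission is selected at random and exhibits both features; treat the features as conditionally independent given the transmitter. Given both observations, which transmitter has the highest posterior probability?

Unnormalized posteriors (prior × likelihood):
  T1: 0.07 × 0.056 × 0.24 = 0.0009408
  T3: 0.19 × 0.17 × 0.056 = 0.0018088
  T4: 0.07 × 0.1375 × 0.051 = 0.000490875
  T2: 0.67 × 0.21 × 0.081 = 0.0113967
Sum = 0.014637175.
Largest term belongs to T2, so T2 is most probable.

T2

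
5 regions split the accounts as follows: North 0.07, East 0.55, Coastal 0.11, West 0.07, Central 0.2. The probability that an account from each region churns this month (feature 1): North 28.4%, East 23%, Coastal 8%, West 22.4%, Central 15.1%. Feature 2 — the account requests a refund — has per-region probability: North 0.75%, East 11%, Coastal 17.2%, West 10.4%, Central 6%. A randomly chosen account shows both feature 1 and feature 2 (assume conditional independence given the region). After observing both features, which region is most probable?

Prior × likelihood for each hypothesis:
  North: 0.07 × 0.284 × 0.0075 = 0.0001491
  East: 0.55 × 0.23 × 0.11 = 0.013915
  Coastal: 0.11 × 0.08 × 0.172 = 0.0015136
  West: 0.07 × 0.224 × 0.104 = 0.00163072
  Central: 0.2 × 0.151 × 0.06 = 0.001812
Normalizing constant = 0.01902042.
Largest term belongs to East, so East is most probable.

East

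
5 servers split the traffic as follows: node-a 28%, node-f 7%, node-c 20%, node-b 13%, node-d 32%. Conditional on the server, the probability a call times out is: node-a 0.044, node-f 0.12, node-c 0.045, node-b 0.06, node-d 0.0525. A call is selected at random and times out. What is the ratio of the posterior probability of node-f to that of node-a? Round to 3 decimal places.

By Bayes' rule, posterior ∝ prior × likelihood:
  node-a: 0.28 × 0.044 = 0.01232
  node-f: 0.07 × 0.12 = 0.0084
  node-c: 0.2 × 0.045 = 0.009
  node-b: 0.13 × 0.06 = 0.0078
  node-d: 0.32 × 0.0525 = 0.0168
Normalizing constant = 0.05432.
The ratio is 0.0084 / 0.01232 (the normalizer cancels) = 0.682.

0.682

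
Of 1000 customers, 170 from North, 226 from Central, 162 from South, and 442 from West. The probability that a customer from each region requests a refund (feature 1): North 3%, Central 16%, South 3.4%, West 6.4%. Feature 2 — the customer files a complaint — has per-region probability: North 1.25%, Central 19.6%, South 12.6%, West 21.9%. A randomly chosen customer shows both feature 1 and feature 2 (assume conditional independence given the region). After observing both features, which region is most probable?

Unnormalized posteriors (prior × likelihood):
  North: 0.17 × 0.03 × 0.0125 = 0.00006375
  Central: 0.226 × 0.16 × 0.196 = 0.00708736
  South: 0.162 × 0.034 × 0.126 = 0.000694008
  West: 0.442 × 0.064 × 0.219 = 0.006195072
Total = 0.01404019.
Largest term belongs to Central, so Central is most probable.

Central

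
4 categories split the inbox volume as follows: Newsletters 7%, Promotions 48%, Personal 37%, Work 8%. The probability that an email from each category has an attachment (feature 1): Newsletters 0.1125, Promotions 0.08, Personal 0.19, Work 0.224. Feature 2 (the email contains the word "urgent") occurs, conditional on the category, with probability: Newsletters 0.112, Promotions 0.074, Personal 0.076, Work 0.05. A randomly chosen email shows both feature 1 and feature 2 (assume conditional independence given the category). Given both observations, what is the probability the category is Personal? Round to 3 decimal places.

Unnormalized posteriors (prior × likelihood):
  Newsletters: 0.07 × 0.1125 × 0.112 = 0.000882
  Promotions: 0.48 × 0.08 × 0.074 = 0.0028416
  Personal: 0.37 × 0.19 × 0.076 = 0.0053428
  Work: 0.08 × 0.224 × 0.05 = 0.000896
Total = 0.0099624.
P(Personal | evidence) = 0.0053428 / 0.0099624 ≈ 0.536.

0.536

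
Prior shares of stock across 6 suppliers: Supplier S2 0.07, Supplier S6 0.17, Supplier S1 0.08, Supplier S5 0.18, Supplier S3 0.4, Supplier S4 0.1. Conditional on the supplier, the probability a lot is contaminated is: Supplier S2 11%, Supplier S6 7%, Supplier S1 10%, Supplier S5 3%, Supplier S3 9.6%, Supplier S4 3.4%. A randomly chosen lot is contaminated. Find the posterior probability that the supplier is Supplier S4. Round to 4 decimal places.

Unnormalized posteriors (prior × likelihood):
  Supplier S2: 0.07 × 0.11 = 0.0077
  Supplier S6: 0.17 × 0.07 = 0.0119
  Supplier S1: 0.08 × 0.1 = 0.008
  Supplier S5: 0.18 × 0.03 = 0.0054
  Supplier S3: 0.4 × 0.096 = 0.0384
  Supplier S4: 0.1 × 0.034 = 0.0034
Total = 0.0748.
P(Supplier S4 | evidence) = 0.0034 / 0.0748 ≈ 0.0455.

0.0455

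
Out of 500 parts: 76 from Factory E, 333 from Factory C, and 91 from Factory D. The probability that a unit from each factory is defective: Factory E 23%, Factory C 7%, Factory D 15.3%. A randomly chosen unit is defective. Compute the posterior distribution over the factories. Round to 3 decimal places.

By Bayes' rule, posterior ∝ prior × likelihood:
  Factory E: 0.152 × 0.23 = 0.03496
  Factory C: 0.666 × 0.07 = 0.04662
  Factory D: 0.182 × 0.153 = 0.027846
Normalizing constant = 0.109426.
P(Factory E | defective) = 0.03496/0.109426 ≈ 0.319
P(Factory C | defective) = 0.04662/0.109426 ≈ 0.426
P(Factory D | defective) = 0.027846/0.109426 ≈ 0.254
(Check: 0.319+0.426+0.254 = 0.999.)

Factory E 0.319, Factory C 0.426, Factory D 0.254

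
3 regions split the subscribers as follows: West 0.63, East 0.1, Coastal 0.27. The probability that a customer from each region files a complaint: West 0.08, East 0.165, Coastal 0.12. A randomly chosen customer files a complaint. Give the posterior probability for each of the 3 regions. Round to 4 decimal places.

By Bayes' rule, posterior ∝ prior × likelihood:
  West: 0.63 × 0.08 = 0.0504
  East: 0.1 × 0.165 = 0.0165
  Coastal: 0.27 × 0.12 = 0.0324
Total = 0.0993.
P(West | complaint) = 0.0504/0.0993 ≈ 0.5076
P(East | complaint) = 0.0165/0.0993 ≈ 0.1662
P(Coastal | complaint) = 0.0324/0.0993 ≈ 0.3263

West 0.5076, East 0.1662, Coastal 0.3263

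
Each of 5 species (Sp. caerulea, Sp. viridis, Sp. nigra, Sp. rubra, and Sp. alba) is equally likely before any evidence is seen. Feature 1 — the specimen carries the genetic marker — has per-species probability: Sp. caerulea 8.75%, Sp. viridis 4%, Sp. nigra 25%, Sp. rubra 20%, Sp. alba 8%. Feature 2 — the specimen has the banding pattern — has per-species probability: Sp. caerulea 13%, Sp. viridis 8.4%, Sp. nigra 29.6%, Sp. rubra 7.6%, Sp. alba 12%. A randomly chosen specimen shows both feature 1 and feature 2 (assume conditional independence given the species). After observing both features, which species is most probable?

With a uniform prior (1/5 each), posterior ∝ likelihood:
  Sp. caerulea: 0.0875 × 0.13 = 0.011375
  Sp. viridis: 0.04 × 0.084 = 0.00336
  Sp. nigra: 0.25 × 0.296 = 0.074
  Sp. rubra: 0.2 × 0.076 = 0.0152
  Sp. alba: 0.08 × 0.12 = 0.0096
Normalizing constant = 0.113535.
Largest term belongs to Sp. nigra, so Sp. nigra is most probable.

Sp. nigra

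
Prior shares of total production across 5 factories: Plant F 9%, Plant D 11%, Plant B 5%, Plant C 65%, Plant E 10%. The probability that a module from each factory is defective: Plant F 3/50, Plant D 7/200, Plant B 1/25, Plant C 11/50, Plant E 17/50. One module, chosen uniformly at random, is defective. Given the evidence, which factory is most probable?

Plant C

Unnormalized posteriors (prior × likelihood):
  Plant F: 0.09 × 0.06 = 0.0054
  Plant D: 0.11 × 0.035 = 0.00385
  Plant B: 0.05 × 0.04 = 0.002
  Plant C: 0.65 × 0.22 = 0.143
  Plant E: 0.1 × 0.34 = 0.034
Normalizing constant = 0.18825.
Largest term belongs to Plant C, so Plant C is most probable.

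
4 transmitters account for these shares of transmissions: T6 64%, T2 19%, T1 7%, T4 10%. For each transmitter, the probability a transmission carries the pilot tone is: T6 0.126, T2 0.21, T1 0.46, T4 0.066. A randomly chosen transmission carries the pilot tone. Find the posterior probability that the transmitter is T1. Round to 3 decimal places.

Unnormalized posteriors (prior × likelihood):
  T6: 0.64 × 0.126 = 0.08064
  T2: 0.19 × 0.21 = 0.0399
  T1: 0.07 × 0.46 = 0.0322
  T4: 0.1 × 0.066 = 0.0066
Total = 0.15934.
P(T1 | evidence) = 0.0322 / 0.15934 ≈ 0.202.

0.202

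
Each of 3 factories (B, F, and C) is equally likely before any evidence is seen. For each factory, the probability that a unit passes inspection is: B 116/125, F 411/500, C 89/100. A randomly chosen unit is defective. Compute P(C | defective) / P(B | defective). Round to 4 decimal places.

Taking complements, P(defective | each) = B 0.072, F 0.178, C 0.11.
With a uniform prior (1/3 each), posterior ∝ likelihood:
  B: 0.072
  F: 0.178
  C: 0.11
Total = 0.36.
The ratio is 0.11 / 0.072 (the normalizer cancels) = 1.5278.

1.5278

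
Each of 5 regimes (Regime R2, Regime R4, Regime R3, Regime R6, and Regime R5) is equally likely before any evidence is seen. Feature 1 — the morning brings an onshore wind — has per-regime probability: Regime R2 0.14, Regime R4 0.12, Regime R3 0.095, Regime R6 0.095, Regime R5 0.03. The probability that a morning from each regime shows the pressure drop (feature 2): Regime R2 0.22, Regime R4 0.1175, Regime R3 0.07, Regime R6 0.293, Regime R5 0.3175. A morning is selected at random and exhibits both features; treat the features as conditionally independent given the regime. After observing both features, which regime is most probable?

Since the prior is uniform, the posterior is proportional to the likelihood:
  Regime R2: 0.14 × 0.22 = 0.0308
  Regime R4: 0.12 × 0.1175 = 0.0141
  Regime R3: 0.095 × 0.07 = 0.00665
  Regime R6: 0.095 × 0.293 = 0.027835
  Regime R5: 0.03 × 0.3175 = 0.009525
Total = 0.08891.
Largest term belongs to Regime R2, so Regime R2 is most probable.

Regime R2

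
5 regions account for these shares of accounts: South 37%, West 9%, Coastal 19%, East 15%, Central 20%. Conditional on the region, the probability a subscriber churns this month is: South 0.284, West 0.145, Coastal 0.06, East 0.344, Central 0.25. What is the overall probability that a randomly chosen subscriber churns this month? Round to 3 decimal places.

0.231

Unnormalized posteriors (prior × likelihood):
  South: 0.37 × 0.284 = 0.10508
  West: 0.09 × 0.145 = 0.01305
  Coastal: 0.19 × 0.06 = 0.0114
  East: 0.15 × 0.344 = 0.0516
  Central: 0.2 × 0.25 = 0.05
P(churn) = 0.10508 + 0.01305 + 0.0114 + 0.0516 + 0.05 = 0.23113 → 0.231.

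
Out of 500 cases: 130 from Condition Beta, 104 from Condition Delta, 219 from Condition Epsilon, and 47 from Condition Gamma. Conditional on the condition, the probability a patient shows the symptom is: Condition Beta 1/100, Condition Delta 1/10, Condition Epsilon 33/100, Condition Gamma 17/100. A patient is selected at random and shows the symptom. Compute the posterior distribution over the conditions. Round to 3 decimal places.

Compute prior × likelihood for every hypothesis:
  Condition Beta: 0.26 × 0.01 = 0.0026
  Condition Delta: 0.208 × 0.1 = 0.0208
  Condition Epsilon: 0.438 × 0.33 = 0.14454
  Condition Gamma: 0.094 × 0.17 = 0.01598
Total = 0.18392.
P(Condition Beta | symptomatic) = 0.0026/0.18392 ≈ 0.014
P(Condition Delta | symptomatic) = 0.0208/0.18392 ≈ 0.113
P(Condition Epsilon | symptomatic) = 0.14454/0.18392 ≈ 0.786
P(Condition Gamma | symptomatic) = 0.01598/0.18392 ≈ 0.087

Condition Beta 0.014, Condition Delta 0.113, Condition Epsilon 0.786, Condition Gamma 0.087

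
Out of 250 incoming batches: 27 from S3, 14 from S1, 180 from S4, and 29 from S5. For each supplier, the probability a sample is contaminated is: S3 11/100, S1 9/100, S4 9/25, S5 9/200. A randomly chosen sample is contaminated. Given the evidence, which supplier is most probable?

S4

By Bayes' rule, posterior ∝ prior × likelihood:
  S3: 0.108 × 0.11 = 0.01188
  S1: 0.056 × 0.09 = 0.00504
  S4: 0.72 × 0.36 = 0.2592
  S5: 0.116 × 0.045 = 0.00522
Normalizing constant = 0.28134.
Largest term belongs to S4, so S4 is most probable.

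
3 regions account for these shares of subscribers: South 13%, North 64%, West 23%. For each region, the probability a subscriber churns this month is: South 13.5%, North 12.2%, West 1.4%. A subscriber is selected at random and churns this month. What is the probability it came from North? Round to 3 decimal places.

0.790

By Bayes' rule, posterior ∝ prior × likelihood:
  South: 0.13 × 0.135 = 0.01755
  North: 0.64 × 0.122 = 0.07808
  West: 0.23 × 0.014 = 0.00322
Sum = 0.09885.
P(North | evidence) = 0.07808 / 0.09885 ≈ 0.790.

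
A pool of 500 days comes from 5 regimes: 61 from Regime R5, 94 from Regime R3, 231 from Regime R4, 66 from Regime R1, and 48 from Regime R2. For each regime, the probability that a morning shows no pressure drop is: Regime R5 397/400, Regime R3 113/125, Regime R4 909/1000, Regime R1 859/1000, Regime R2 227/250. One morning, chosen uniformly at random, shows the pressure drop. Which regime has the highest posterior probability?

Taking complements, P(drop | each) = Regime R5 0.0075, Regime R3 0.096, Regime R4 0.091, Regime R1 0.141, Regime R2 0.092.
Compute prior × likelihood for every hypothesis:
  Regime R5: 0.122 × 0.0075 = 0.000915
  Regime R3: 0.188 × 0.096 = 0.018048
  Regime R4: 0.462 × 0.091 = 0.042042
  Regime R1: 0.132 × 0.141 = 0.018612
  Regime R2: 0.096 × 0.092 = 0.008832
Sum = 0.088449.
Largest term belongs to Regime R4, so Regime R4 is most probable.

Regime R4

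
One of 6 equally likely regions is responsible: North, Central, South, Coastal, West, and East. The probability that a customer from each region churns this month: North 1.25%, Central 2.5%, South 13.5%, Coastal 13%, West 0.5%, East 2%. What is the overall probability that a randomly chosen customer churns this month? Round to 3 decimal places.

Since the prior is uniform, the posterior is proportional to the likelihood:
  North: 0.0125
  Central: 0.025
  South: 0.135
  Coastal: 0.13
  West: 0.005
  East: 0.02
P(churn) = (1/6) × (0.0125 + 0.025 + 0.135 + 0.13 + 0.005 + 0.02) = 0.3275/6 ≈ 0.055.

0.055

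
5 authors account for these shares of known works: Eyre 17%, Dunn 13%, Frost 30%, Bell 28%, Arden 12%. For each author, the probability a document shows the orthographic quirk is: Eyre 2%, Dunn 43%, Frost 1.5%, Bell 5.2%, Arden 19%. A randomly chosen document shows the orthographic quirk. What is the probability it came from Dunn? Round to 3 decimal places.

Prior × likelihood for each hypothesis:
  Eyre: 0.17 × 0.02 = 0.0034
  Dunn: 0.13 × 0.43 = 0.0559
  Frost: 0.3 × 0.015 = 0.0045
  Bell: 0.28 × 0.052 = 0.01456
  Arden: 0.12 × 0.19 = 0.0228
Sum = 0.10116.
P(Dunn | evidence) = 0.0559 / 0.10116 ≈ 0.553.

0.553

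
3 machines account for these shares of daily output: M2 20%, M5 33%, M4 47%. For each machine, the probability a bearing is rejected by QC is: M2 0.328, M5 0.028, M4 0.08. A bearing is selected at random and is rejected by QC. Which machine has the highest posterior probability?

M2

By Bayes' rule, posterior ∝ prior × likelihood:
  M2: 0.2 × 0.328 = 0.0656
  M5: 0.33 × 0.028 = 0.00924
  M4: 0.47 × 0.08 = 0.0376
Total = 0.11244.
Largest term belongs to M2, so M2 is most probable.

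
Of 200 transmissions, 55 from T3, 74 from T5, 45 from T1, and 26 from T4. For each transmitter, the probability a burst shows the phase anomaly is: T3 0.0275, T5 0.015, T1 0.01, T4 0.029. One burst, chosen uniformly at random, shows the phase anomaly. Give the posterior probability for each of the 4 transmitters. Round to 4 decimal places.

T3 0.3953, T5 0.2901, T1 0.1176, T4 0.1970

By Bayes' rule, posterior ∝ prior × likelihood:
  T3: 0.275 × 0.0275 = 0.0075625
  T5: 0.37 × 0.015 = 0.00555
  T1: 0.225 × 0.01 = 0.00225
  T4: 0.13 × 0.029 = 0.00377
Total = 0.0191325.
P(T3 | anomaly) = 0.0075625/0.0191325 ≈ 0.3953
P(T5 | anomaly) = 0.00555/0.0191325 ≈ 0.2901
P(T1 | anomaly) = 0.00225/0.0191325 ≈ 0.1176
P(T4 | anomaly) = 0.00377/0.0191325 ≈ 0.1970
(Check: 0.3953+0.2901+0.1176+0.1970 = 1.0000.)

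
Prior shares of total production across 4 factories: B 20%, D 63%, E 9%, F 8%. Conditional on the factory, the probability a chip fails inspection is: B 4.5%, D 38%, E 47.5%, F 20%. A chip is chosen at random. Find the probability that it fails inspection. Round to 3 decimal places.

0.307

By Bayes' rule, posterior ∝ prior × likelihood:
  B: 0.2 × 0.045 = 0.009
  D: 0.63 × 0.38 = 0.2394
  E: 0.09 × 0.475 = 0.04275
  F: 0.08 × 0.2 = 0.016
P(nonconforming) = 0.009 + 0.2394 + 0.04275 + 0.016 = 0.30715 → 0.307.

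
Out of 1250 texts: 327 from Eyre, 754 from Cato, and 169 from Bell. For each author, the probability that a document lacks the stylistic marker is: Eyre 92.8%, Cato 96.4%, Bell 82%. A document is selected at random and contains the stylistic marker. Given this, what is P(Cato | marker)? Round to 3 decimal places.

0.335

Taking complements, P(marker | each) = Eyre 0.072, Cato 0.036, Bell 0.18.
Unnormalized posteriors (prior × likelihood):
  Eyre: 0.2616 × 0.072 = 0.0188352
  Cato: 0.6032 × 0.036 = 0.0217152
  Bell: 0.1352 × 0.18 = 0.024336
Sum = 0.0648864.
P(Cato | evidence) = 0.0217152 / 0.0648864 ≈ 0.335.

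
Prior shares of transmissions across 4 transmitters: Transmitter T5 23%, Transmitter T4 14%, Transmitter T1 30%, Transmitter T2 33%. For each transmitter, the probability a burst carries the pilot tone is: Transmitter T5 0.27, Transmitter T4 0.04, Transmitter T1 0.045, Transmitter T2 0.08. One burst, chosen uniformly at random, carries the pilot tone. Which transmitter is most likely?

Transmitter T5

Prior × likelihood for each hypothesis:
  Transmitter T5: 0.23 × 0.27 = 0.0621
  Transmitter T4: 0.14 × 0.04 = 0.0056
  Transmitter T1: 0.3 × 0.045 = 0.0135
  Transmitter T2: 0.33 × 0.08 = 0.0264
Normalizing constant = 0.1076.
Largest term belongs to Transmitter T5, so Transmitter T5 is most probable.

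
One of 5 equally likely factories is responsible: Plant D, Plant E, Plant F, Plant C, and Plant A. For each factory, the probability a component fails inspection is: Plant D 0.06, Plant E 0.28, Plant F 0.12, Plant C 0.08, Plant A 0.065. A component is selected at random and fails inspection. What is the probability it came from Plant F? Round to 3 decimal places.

0.198

With a uniform prior (1/5 each), posterior ∝ likelihood:
  Plant D: 0.06
  Plant E: 0.28
  Plant F: 0.12
  Plant C: 0.08
  Plant A: 0.065
Normalizing constant = 0.605.
P(Plant F | evidence) = 0.12 / 0.605 ≈ 0.198.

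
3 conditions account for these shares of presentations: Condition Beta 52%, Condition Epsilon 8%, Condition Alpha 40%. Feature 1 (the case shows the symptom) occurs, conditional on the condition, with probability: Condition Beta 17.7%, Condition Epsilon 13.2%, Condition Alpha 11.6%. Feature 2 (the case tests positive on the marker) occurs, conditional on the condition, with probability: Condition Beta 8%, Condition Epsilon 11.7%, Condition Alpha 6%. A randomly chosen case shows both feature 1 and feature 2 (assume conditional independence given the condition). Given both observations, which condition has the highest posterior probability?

Condition Beta

Prior × likelihood for each hypothesis:
  Condition Beta: 0.52 × 0.177 × 0.08 = 0.0073632
  Condition Epsilon: 0.08 × 0.132 × 0.117 = 0.00123552
  Condition Alpha: 0.4 × 0.116 × 0.06 = 0.002784
Sum = 0.01138272.
Largest term belongs to Condition Beta, so Condition Beta is most probable.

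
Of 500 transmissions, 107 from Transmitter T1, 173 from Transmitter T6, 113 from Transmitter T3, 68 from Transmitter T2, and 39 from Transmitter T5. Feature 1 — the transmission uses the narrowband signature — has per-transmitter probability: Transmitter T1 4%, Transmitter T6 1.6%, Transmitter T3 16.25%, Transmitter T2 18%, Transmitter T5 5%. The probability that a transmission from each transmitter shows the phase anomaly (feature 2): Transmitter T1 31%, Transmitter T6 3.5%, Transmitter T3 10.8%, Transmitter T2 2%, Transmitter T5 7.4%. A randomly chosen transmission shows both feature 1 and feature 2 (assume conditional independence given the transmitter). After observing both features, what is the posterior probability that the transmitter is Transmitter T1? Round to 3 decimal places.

0.350

Unnormalized posteriors (prior × likelihood):
  Transmitter T1: 0.214 × 0.04 × 0.31 = 0.0026536
  Transmitter T6: 0.346 × 0.016 × 0.035 = 0.00019376
  Transmitter T3: 0.226 × 0.1625 × 0.108 = 0.0039663
  Transmitter T2: 0.136 × 0.18 × 0.02 = 0.0004896
  Transmitter T5: 0.078 × 0.05 × 0.074 = 0.0002886
Normalizing constant = 0.00759186.
P(Transmitter T1 | evidence) = 0.0026536 / 0.00759186 ≈ 0.350.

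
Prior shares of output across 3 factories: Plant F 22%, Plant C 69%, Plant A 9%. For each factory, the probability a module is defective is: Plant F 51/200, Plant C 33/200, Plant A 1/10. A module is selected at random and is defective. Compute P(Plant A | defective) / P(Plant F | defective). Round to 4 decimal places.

Compute prior × likelihood for every hypothesis:
  Plant F: 0.22 × 0.255 = 0.0561
  Plant C: 0.69 × 0.165 = 0.11385
  Plant A: 0.09 × 0.1 = 0.009
Sum = 0.17895.
The ratio is 0.009 / 0.0561 (the normalizer cancels) = 0.1604.

0.1604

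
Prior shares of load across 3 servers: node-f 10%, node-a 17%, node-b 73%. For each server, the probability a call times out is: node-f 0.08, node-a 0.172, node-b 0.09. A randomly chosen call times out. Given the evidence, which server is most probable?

node-b

Compute prior × likelihood for every hypothesis:
  node-f: 0.1 × 0.08 = 0.008
  node-a: 0.17 × 0.172 = 0.02924
  node-b: 0.73 × 0.09 = 0.0657
Total = 0.10294.
Largest term belongs to node-b, so node-b is most probable.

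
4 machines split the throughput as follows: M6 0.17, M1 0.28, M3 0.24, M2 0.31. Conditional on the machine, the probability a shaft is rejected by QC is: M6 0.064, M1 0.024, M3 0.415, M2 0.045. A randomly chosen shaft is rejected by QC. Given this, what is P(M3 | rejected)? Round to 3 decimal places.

Compute prior × likelihood for every hypothesis:
  M6: 0.17 × 0.064 = 0.01088
  M1: 0.28 × 0.024 = 0.00672
  M3: 0.24 × 0.415 = 0.0996
  M2: 0.31 × 0.045 = 0.01395
Total = 0.13115.
P(M3 | evidence) = 0.0996 / 0.13115 ≈ 0.759.

0.759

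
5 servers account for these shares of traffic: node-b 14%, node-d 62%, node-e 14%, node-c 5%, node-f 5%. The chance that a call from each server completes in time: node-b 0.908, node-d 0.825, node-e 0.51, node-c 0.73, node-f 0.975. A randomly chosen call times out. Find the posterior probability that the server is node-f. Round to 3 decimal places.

0.006

Taking complements, P(timeout | each) = node-b 0.092, node-d 0.175, node-e 0.49, node-c 0.27, node-f 0.025.
By Bayes' rule, posterior ∝ prior × likelihood:
  node-b: 0.14 × 0.092 = 0.01288
  node-d: 0.62 × 0.175 = 0.1085
  node-e: 0.14 × 0.49 = 0.0686
  node-c: 0.05 × 0.27 = 0.0135
  node-f: 0.05 × 0.025 = 0.00125
Normalizing constant = 0.20473.
P(node-f | evidence) = 0.00125 / 0.20473 ≈ 0.006.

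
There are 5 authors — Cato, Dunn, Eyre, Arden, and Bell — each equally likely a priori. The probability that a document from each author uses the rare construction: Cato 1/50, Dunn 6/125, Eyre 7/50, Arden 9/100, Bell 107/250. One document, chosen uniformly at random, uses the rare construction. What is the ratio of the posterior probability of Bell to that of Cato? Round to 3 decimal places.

With a uniform prior (1/5 each), posterior ∝ likelihood:
  Cato: 0.02
  Dunn: 0.048
  Eyre: 0.14
  Arden: 0.09
  Bell: 0.428
Sum = 0.726.
The ratio is 0.428 / 0.02 (the normalizer cancels) = 21.400.

21.400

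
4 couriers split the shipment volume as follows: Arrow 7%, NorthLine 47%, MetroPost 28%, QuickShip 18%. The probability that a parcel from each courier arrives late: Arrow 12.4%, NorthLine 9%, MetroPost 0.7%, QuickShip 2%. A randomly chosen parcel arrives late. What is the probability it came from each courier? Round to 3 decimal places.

Prior × likelihood for each hypothesis:
  Arrow: 0.07 × 0.124 = 0.00868
  NorthLine: 0.47 × 0.09 = 0.0423
  MetroPost: 0.28 × 0.007 = 0.00196
  QuickShip: 0.18 × 0.02 = 0.0036
Total = 0.05654.
P(Arrow | late) = 0.00868/0.05654 ≈ 0.154
P(NorthLine | late) = 0.0423/0.05654 ≈ 0.748
P(MetroPost | late) = 0.00196/0.05654 ≈ 0.035
P(QuickShip | late) = 0.0036/0.05654 ≈ 0.064
(Check: 0.154+0.748+0.035+0.064 = 1.001.)

Arrow 0.154, NorthLine 0.748, MetroPost 0.035, QuickShip 0.064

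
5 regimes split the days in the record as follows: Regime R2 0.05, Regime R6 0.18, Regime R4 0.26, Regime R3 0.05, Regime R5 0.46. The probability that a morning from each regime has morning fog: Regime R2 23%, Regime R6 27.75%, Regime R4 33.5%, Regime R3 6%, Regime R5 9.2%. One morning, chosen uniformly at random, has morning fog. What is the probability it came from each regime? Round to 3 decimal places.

Prior × likelihood for each hypothesis:
  Regime R2: 0.05 × 0.23 = 0.0115
  Regime R6: 0.18 × 0.2775 = 0.04995
  Regime R4: 0.26 × 0.335 = 0.0871
  Regime R3: 0.05 × 0.06 = 0.003
  Regime R5: 0.46 × 0.092 = 0.04232
Total = 0.19387.
P(Regime R2 | fog) = 0.0115/0.19387 ≈ 0.059
P(Regime R6 | fog) = 0.04995/0.19387 ≈ 0.258
P(Regime R4 | fog) = 0.0871/0.19387 ≈ 0.449
P(Regime R3 | fog) = 0.003/0.19387 ≈ 0.015
P(Regime R5 | fog) = 0.04232/0.19387 ≈ 0.218

Regime R2 0.059, Regime R6 0.258, Regime R4 0.449, Regime R3 0.015, Regime R5 0.218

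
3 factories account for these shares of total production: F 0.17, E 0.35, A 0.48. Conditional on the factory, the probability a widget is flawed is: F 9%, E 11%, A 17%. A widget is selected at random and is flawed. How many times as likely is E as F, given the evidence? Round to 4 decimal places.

Prior × likelihood for each hypothesis:
  F: 0.17 × 0.09 = 0.0153
  E: 0.35 × 0.11 = 0.0385
  A: 0.48 × 0.17 = 0.0816
Normalizing constant = 0.1354.
The ratio is 0.0385 / 0.0153 (the normalizer cancels) = 2.5163.

2.5163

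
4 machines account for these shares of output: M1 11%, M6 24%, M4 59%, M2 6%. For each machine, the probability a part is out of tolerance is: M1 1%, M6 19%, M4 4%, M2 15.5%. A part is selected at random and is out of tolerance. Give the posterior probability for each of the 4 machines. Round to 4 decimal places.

M1 0.0138, M6 0.5729, M4 0.2965, M2 0.1168

Compute prior × likelihood for every hypothesis:
  M1: 0.11 × 0.01 = 0.0011
  M6: 0.24 × 0.19 = 0.0456
  M4: 0.59 × 0.04 = 0.0236
  M2: 0.06 × 0.155 = 0.0093
Normalizing constant = 0.0796.
P(M1 | oversize) = 0.0011/0.0796 ≈ 0.0138
P(M6 | oversize) = 0.0456/0.0796 ≈ 0.5729
P(M4 | oversize) = 0.0236/0.0796 ≈ 0.2965
P(M2 | oversize) = 0.0093/0.0796 ≈ 0.1168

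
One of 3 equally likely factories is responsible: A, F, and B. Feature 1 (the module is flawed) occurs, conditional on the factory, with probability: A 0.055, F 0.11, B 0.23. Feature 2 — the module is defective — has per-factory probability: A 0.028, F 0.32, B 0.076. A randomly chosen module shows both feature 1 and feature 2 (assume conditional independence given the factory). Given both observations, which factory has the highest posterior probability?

Since the prior is uniform, the posterior is proportional to the likelihood:
  A: 0.055 × 0.028 = 0.00154
  F: 0.11 × 0.32 = 0.0352
  B: 0.23 × 0.076 = 0.01748
Total = 0.05422.
Largest term belongs to F, so F is most probable.

F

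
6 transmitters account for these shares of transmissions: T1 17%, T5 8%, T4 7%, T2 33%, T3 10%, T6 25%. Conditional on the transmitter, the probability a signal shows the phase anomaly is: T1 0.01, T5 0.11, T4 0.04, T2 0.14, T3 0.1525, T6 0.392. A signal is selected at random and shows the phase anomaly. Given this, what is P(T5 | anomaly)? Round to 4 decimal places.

By Bayes' rule, posterior ∝ prior × likelihood:
  T1: 0.17 × 0.01 = 0.0017
  T5: 0.08 × 0.11 = 0.0088
  T4: 0.07 × 0.04 = 0.0028
  T2: 0.33 × 0.14 = 0.0462
  T3: 0.1 × 0.1525 = 0.01525
  T6: 0.25 × 0.392 = 0.098
Normalizing constant = 0.17275.
P(T5 | evidence) = 0.0088 / 0.17275 ≈ 0.0509.

0.0509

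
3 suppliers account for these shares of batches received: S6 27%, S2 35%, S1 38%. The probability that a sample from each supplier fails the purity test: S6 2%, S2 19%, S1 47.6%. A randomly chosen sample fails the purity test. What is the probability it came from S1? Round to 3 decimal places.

0.716

Prior × likelihood for each hypothesis:
  S6: 0.27 × 0.02 = 0.0054
  S2: 0.35 × 0.19 = 0.0665
  S1: 0.38 × 0.476 = 0.18088
Sum = 0.25278.
P(S1 | evidence) = 0.18088 / 0.25278 ≈ 0.716.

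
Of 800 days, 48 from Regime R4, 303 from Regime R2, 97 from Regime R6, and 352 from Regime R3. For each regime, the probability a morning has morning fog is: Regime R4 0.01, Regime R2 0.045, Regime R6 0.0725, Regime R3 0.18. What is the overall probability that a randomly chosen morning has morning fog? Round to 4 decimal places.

0.1056

By Bayes' rule, posterior ∝ prior × likelihood:
  Regime R4: 0.06 × 0.01 = 0.0006
  Regime R2: 0.37875 × 0.045 = 0.01704375
  Regime R6: 0.12125 × 0.0725 = 0.008790625
  Regime R3: 0.44 × 0.18 = 0.0792
P(fog) = 0.0006 + 0.01704375 + 0.008790625 + 0.0792 = 0.105634375 → 0.1056.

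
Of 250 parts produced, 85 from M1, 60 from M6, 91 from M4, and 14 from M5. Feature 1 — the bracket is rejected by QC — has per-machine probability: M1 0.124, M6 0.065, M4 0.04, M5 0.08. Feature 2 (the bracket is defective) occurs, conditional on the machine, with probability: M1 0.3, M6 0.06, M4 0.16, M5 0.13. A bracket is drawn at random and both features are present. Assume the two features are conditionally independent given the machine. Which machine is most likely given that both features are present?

M1

Unnormalized posteriors (prior × likelihood):
  M1: 0.34 × 0.124 × 0.3 = 0.012648
  M6: 0.24 × 0.065 × 0.06 = 0.000936
  M4: 0.364 × 0.04 × 0.16 = 0.0023296
  M5: 0.056 × 0.08 × 0.13 = 0.0005824
Normalizing constant = 0.016496.
Largest term belongs to M1, so M1 is most probable.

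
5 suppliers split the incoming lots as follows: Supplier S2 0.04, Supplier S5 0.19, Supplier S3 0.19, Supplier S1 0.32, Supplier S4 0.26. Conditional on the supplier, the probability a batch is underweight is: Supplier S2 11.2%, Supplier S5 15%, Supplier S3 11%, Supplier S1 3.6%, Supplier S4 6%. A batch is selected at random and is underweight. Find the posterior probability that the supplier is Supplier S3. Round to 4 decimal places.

Unnormalized posteriors (prior × likelihood):
  Supplier S2: 0.04 × 0.112 = 0.00448
  Supplier S5: 0.19 × 0.15 = 0.0285
  Supplier S3: 0.19 × 0.11 = 0.0209
  Supplier S1: 0.32 × 0.036 = 0.01152
  Supplier S4: 0.26 × 0.06 = 0.0156
Normalizing constant = 0.081.
P(Supplier S3 | evidence) = 0.0209 / 0.081 ≈ 0.2580.

0.2580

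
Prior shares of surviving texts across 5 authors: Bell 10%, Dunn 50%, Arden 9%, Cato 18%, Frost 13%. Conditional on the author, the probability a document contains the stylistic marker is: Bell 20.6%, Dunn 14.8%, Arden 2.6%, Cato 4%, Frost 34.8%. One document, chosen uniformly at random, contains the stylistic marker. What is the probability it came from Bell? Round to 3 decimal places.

Prior × likelihood for each hypothesis:
  Bell: 0.1 × 0.206 = 0.0206
  Dunn: 0.5 × 0.148 = 0.074
  Arden: 0.09 × 0.026 = 0.00234
  Cato: 0.18 × 0.04 = 0.0072
  Frost: 0.13 × 0.348 = 0.04524
Total = 0.14938.
P(Bell | evidence) = 0.0206 / 0.14938 ≈ 0.138.

0.138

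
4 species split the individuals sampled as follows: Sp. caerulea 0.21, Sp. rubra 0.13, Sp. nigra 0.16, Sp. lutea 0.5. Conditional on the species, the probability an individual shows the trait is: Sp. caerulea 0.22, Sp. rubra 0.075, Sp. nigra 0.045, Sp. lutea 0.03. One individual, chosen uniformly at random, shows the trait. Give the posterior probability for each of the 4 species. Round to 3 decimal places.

Sp. caerulea 0.591, Sp. rubra 0.125, Sp. nigra 0.092, Sp. lutea 0.192

Unnormalized posteriors (prior × likelihood):
  Sp. caerulea: 0.21 × 0.22 = 0.0462
  Sp. rubra: 0.13 × 0.075 = 0.00975
  Sp. nigra: 0.16 × 0.045 = 0.0072
  Sp. lutea: 0.5 × 0.03 = 0.015
Total = 0.07815.
P(Sp. caerulea | trait) = 0.0462/0.07815 ≈ 0.591
P(Sp. rubra | trait) = 0.00975/0.07815 ≈ 0.125
P(Sp. nigra | trait) = 0.0072/0.07815 ≈ 0.092
P(Sp. lutea | trait) = 0.015/0.07815 ≈ 0.192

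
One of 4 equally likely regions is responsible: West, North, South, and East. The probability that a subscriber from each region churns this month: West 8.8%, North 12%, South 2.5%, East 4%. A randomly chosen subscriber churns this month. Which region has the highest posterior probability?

North

Since the prior is uniform, the posterior is proportional to the likelihood:
  West: 0.088
  North: 0.12
  South: 0.025
  East: 0.04
Total = 0.273.
Largest term belongs to North, so North is most probable.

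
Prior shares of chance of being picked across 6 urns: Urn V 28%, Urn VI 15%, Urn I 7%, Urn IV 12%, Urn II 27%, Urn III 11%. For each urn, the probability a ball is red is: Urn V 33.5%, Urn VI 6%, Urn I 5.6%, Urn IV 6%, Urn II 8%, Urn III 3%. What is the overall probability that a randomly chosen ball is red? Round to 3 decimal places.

0.139

Unnormalized posteriors (prior × likelihood):
  Urn V: 0.28 × 0.335 = 0.0938
  Urn VI: 0.15 × 0.06 = 0.009
  Urn I: 0.07 × 0.056 = 0.00392
  Urn IV: 0.12 × 0.06 = 0.0072
  Urn II: 0.27 × 0.08 = 0.0216
  Urn III: 0.11 × 0.03 = 0.0033
P(red) = 0.0938 + 0.009 + 0.00392 + 0.0072 + 0.0216 + 0.0033 = 0.13882 → 0.139.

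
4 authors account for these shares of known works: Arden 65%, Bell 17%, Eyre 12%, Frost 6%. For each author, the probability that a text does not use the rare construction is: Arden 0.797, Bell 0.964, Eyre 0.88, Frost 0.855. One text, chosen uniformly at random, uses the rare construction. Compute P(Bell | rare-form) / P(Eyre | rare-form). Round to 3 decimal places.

0.425

Taking complements, P(rare-form | each) = Arden 0.203, Bell 0.036, Eyre 0.12, Frost 0.145.
Prior × likelihood for each hypothesis:
  Arden: 0.65 × 0.203 = 0.13195
  Bell: 0.17 × 0.036 = 0.00612
  Eyre: 0.12 × 0.12 = 0.0144
  Frost: 0.06 × 0.145 = 0.0087
Total = 0.16117.
The ratio is 0.00612 / 0.0144 (the normalizer cancels) = 0.425.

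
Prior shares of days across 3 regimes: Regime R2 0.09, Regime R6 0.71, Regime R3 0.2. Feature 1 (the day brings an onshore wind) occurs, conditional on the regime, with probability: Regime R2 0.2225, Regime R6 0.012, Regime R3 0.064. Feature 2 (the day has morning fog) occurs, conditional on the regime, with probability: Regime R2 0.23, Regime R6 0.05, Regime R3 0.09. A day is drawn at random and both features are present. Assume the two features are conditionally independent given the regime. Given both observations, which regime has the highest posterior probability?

Compute prior × likelihood for every hypothesis:
  Regime R2: 0.09 × 0.2225 × 0.23 = 0.00460575
  Regime R6: 0.71 × 0.012 × 0.05 = 0.000426
  Regime R3: 0.2 × 0.064 × 0.09 = 0.001152
Normalizing constant = 0.00618375.
Largest term belongs to Regime R2, so Regime R2 is most probable.

Regime R2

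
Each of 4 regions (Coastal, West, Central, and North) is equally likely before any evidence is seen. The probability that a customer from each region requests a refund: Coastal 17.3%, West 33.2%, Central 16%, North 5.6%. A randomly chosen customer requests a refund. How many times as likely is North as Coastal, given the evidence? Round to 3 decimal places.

0.324

Since the prior is uniform, the posterior is proportional to the likelihood:
  Coastal: 0.173
  West: 0.332
  Central: 0.16
  North: 0.056
Sum = 0.721.
The ratio is 0.056 / 0.173 (the normalizer cancels) = 0.324.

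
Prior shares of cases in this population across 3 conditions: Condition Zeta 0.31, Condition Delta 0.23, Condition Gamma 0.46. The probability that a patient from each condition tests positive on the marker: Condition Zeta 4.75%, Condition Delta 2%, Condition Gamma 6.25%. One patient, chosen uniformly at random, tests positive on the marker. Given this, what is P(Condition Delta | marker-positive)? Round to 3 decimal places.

Compute prior × likelihood for every hypothesis:
  Condition Zeta: 0.31 × 0.0475 = 0.014725
  Condition Delta: 0.23 × 0.02 = 0.0046
  Condition Gamma: 0.46 × 0.0625 = 0.02875
Total = 0.048075.
P(Condition Delta | evidence) = 0.0046 / 0.048075 ≈ 0.096.

0.096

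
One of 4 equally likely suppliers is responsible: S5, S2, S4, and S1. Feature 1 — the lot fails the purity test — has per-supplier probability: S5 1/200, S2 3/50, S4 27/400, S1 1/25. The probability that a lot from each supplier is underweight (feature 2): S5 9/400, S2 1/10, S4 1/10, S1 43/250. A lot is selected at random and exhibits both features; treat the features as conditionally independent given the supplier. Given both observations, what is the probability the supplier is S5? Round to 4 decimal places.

0.0057

Since the prior is uniform, the posterior is proportional to the likelihood:
  S5: 0.005 × 0.0225 = 0.0001125
  S2: 0.06 × 0.1 = 0.006
  S4: 0.0675 × 0.1 = 0.00675
  S1: 0.04 × 0.172 = 0.00688
Total = 0.0197425.
P(S5 | evidence) = 0.0001125 / 0.0197425 ≈ 0.0057.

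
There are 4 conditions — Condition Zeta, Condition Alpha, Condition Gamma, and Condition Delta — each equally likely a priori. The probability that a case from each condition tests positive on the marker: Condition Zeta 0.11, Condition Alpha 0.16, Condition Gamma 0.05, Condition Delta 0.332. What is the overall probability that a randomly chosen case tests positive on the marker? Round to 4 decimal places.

Since the prior is uniform, the posterior is proportional to the likelihood:
  Condition Zeta: 0.11
  Condition Alpha: 0.16
  Condition Gamma: 0.05
  Condition Delta: 0.332
P(marker-positive) = (1/4) × (0.11 + 0.16 + 0.05 + 0.332) = 0.652/4 ≈ 0.1630.

0.1630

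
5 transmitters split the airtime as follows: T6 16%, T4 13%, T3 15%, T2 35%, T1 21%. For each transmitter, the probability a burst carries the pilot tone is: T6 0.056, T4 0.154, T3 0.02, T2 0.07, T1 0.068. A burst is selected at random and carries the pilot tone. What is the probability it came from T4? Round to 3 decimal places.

Prior × likelihood for each hypothesis:
  T6: 0.16 × 0.056 = 0.00896
  T4: 0.13 × 0.154 = 0.02002
  T3: 0.15 × 0.02 = 0.003
  T2: 0.35 × 0.07 = 0.0245
  T1: 0.21 × 0.068 = 0.01428
Normalizing constant = 0.07076.
P(T4 | evidence) = 0.02002 / 0.07076 ≈ 0.283.

0.283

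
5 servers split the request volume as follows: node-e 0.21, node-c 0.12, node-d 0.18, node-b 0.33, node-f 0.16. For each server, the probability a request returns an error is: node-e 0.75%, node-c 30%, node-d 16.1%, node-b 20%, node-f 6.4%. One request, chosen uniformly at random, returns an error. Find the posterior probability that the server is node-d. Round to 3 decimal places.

0.203

Unnormalized posteriors (prior × likelihood):
  node-e: 0.21 × 0.0075 = 0.001575
  node-c: 0.12 × 0.3 = 0.036
  node-d: 0.18 × 0.161 = 0.02898
  node-b: 0.33 × 0.2 = 0.066
  node-f: 0.16 × 0.064 = 0.01024
Sum = 0.142795.
P(node-d | evidence) = 0.02898 / 0.142795 ≈ 0.203.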